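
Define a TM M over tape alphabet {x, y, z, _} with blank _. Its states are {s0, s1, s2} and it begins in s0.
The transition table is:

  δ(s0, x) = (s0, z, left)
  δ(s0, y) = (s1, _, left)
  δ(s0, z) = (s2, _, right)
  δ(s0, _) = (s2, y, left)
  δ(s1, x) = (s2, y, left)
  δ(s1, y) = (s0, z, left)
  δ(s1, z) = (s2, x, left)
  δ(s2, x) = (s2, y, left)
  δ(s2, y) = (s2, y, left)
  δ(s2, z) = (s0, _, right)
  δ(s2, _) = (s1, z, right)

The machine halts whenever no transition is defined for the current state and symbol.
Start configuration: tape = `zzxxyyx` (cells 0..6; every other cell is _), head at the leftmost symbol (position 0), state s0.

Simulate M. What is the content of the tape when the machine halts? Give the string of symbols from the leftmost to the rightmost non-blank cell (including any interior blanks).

state=s0 head=0 tape=[z]zxxyyx   (s0,z)→(s2,_,right)
state=s2 head=1 tape=_[z]xxyyx   (s2,z)→(s0,_,right)
state=s0 head=2 tape=__[x]xyyx   (s0,x)→(s0,z,left)
state=s0 head=1 tape=_[_]zxyyx   (s0,_)→(s2,y,left)
state=s2 head=0 tape=[_]yzxyyx   (s2,_)→(s1,z,right)
state=s1 head=1 tape=z[y]zxyyx   (s1,y)→(s0,z,left)
state=s0 head=0 tape=[z]zzxyyx   (s0,z)→(s2,_,right)
state=s2 head=1 tape=_[z]zxyyx   (s2,z)→(s0,_,right)
state=s0 head=2 tape=__[z]xyyx   (s0,z)→(s2,_,right)
state=s2 head=3 tape=___[x]yyx   (s2,x)→(s2,y,left)
state=s2 head=2 tape=__[_]yyyx   (s2,_)→(s1,z,right)
state=s1 head=3 tape=__z[y]yyx   (s1,y)→(s0,z,left)
state=s0 head=2 tape=__[z]zyyx   (s0,z)→(s2,_,right)
state=s2 head=3 tape=___[z]yyx   (s2,z)→(s0,_,right)
state=s0 head=4 tape=____[y]yx   (s0,y)→(s1,_,left)
state=s1 head=3 tape=___[_]_yx
The non-blank tape span at halt is yx.

yx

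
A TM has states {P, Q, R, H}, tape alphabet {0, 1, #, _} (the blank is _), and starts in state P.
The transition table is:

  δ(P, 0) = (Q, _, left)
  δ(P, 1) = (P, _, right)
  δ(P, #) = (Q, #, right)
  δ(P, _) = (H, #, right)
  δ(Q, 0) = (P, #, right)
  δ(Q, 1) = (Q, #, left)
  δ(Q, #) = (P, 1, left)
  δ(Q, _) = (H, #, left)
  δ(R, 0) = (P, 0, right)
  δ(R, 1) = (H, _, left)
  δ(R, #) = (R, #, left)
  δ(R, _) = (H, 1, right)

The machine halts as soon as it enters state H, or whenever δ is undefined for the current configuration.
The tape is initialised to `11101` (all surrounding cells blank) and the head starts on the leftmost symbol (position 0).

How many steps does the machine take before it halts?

state=P head=0 tape=[1]1101   (P,1)→(P,_,right)
state=P head=1 tape=_[1]101   (P,1)→(P,_,right)
state=P head=2 tape=__[1]01   (P,1)→(P,_,right)
state=P head=3 tape=___[0]1   (P,0)→(Q,_,left)
state=Q head=2 tape=__[_]_1   (Q,_)→(H,#,left)
state=H head=1 tape=_[_]#_1
M halts after 5 transitions.

5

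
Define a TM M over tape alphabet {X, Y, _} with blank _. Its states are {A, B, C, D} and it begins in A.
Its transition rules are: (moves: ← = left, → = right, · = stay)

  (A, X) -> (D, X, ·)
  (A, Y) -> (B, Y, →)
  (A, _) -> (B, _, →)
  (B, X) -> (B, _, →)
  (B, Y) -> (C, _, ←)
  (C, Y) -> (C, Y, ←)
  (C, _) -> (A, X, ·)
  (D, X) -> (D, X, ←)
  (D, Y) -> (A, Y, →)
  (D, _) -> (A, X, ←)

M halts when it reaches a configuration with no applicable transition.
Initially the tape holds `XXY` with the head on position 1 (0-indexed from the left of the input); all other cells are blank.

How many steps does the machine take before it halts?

A | __X[X]Y   read X → write X, move ·, go to D
D | __X[X]Y   read X → write X, move ←, go to D
D | __[X]XY   read X → write X, move ←, go to D
D | _[_]XXY   read _ → write X, move ←, go to A
A | [_]XXXY   read _ → write _, move →, go to B
B | _[X]XXY   read X → write _, move →, go to B
B | __[X]XY   read X → write _, move →, go to B
B | ___[X]Y   read X → write _, move →, go to B
B | ____[Y]   read Y → write _, move ←, go to C
C | ___[_]_   read _ → write X, move ·, go to A
A | ___[X]_   read X → write X, move ·, go to D
D | ___[X]_   read X → write X, move ←, go to D
D | __[_]X_   read _ → write X, move ←, go to A
A | _[_]XX_   read _ → write _, move →, go to B
B | __[X]X_   read X → write _, move →, go to B
B | ___[X]_   read X → write _, move →, go to B
B | ____[_]
M halts after 16 transitions.

16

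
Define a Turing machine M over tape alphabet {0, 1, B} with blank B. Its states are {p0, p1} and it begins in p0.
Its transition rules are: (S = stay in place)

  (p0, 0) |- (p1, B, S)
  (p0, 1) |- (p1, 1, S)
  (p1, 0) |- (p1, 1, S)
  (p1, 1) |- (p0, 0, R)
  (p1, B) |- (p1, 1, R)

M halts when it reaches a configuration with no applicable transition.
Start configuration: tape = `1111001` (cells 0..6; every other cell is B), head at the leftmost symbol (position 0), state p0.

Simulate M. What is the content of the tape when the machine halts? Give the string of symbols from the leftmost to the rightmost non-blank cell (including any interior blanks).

p0 | [1]111001B   read 1 → write 1, move S, go to p1
p1 | [1]111001B   read 1 → write 0, move R, go to p0
p0 | 0[1]11001B   read 1 → write 1, move S, go to p1
p1 | 0[1]11001B   read 1 → write 0, move R, go to p0
p0 | 00[1]1001B   read 1 → write 1, move S, go to p1
p1 | 00[1]1001B   read 1 → write 0, move R, go to p0
p0 | 000[1]001B   read 1 → write 1, move S, go to p1
p1 | 000[1]001B   read 1 → write 0, move R, go to p0
p0 | 0000[0]01B   read 0 → write B, move S, go to p1
p1 | 0000[B]01B   read B → write 1, move R, go to p1
p1 | 00001[0]1B   read 0 → write 1, move S, go to p1
p1 | 00001[1]1B   read 1 → write 0, move R, go to p0
p0 | 000010[1]B   read 1 → write 1, move S, go to p1
p1 | 000010[1]B   read 1 → write 0, move R, go to p0
p0 | 0000100[B]
The non-blank tape span at halt is 0000100.

0000100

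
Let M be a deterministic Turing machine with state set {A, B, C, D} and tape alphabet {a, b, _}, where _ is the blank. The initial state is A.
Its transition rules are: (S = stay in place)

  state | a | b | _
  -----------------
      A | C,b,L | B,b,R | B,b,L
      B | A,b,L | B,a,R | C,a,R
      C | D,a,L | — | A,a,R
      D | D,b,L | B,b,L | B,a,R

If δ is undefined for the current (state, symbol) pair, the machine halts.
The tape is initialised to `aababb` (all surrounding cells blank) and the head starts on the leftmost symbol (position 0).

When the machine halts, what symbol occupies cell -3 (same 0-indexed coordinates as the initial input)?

A | ___[a]ababb   read a → write b, move L, go to C
C | __[_]bababb   read _ → write a, move R, go to A
A | __a[b]ababb   read b → write b, move R, go to B
B | __ab[a]babb   read a → write b, move L, go to A
A | __a[b]bbabb   read b → write b, move R, go to B
B | __ab[b]babb   read b → write a, move R, go to B
B | __aba[b]abb   read b → write a, move R, go to B
B | __abaa[a]bb   read a → write b, move L, go to A
A | __aba[a]bbb   read a → write b, move L, go to C
C | __ab[a]bbbb   read a → write a, move L, go to D
D | __a[b]abbbb   read b → write b, move L, go to B
B | __[a]babbbb   read a → write b, move L, go to A
A | _[_]bbabbbb   read _ → write b, move L, go to B
B | [_]bbbabbbb   read _ → write a, move R, go to C
C | a[b]bbabbbb
Cell -3 holds a when M halts.

a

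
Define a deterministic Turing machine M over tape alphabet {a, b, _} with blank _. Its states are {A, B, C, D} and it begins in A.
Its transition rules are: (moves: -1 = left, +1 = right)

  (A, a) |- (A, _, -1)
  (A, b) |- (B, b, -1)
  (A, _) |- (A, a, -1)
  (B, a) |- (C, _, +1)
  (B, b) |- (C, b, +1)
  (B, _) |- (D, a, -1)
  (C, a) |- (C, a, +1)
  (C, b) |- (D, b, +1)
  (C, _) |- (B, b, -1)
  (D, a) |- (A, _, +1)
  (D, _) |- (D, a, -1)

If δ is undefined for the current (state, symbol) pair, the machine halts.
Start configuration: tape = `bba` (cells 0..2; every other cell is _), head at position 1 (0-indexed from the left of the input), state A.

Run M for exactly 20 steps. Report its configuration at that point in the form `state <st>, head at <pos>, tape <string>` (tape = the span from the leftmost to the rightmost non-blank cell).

A | b[b]a_   read b → write b, move -1, go to B
B | [b]ba_   read b → write b, move +1, go to C
C | b[b]a_   read b → write b, move +1, go to D
D | bb[a]_   read a → write _, move +1, go to A
A | bb_[_]   read _ → write a, move -1, go to A
A | bb[_]a   read _ → write a, move -1, go to A
A | b[b]aa   read b → write b, move -1, go to B
B | [b]baa   read b → write b, move +1, go to C
C | b[b]aa   read b → write b, move +1, go to D
D | bb[a]a   read a → write _, move +1, go to A
A | bb_[a]   read a → write _, move -1, go to A
A | bb[_]_   read _ → write a, move -1, go to A
A | b[b]a_   read b → write b, move -1, go to B
B | [b]ba_   read b → write b, move +1, go to C
C | b[b]a_   read b → write b, move +1, go to D
D | bb[a]_   read a → write _, move +1, go to A
A | bb_[_]   read _ → write a, move -1, go to A
A | bb[_]a   read _ → write a, move -1, go to A
A | b[b]aa   read b → write b, move -1, go to B
B | [b]baa   read b → write b, move +1, go to C
C | b[b]aa
After 20 steps: state C, head at 1, tape bbaa.

state C, head at 1, tape bbaa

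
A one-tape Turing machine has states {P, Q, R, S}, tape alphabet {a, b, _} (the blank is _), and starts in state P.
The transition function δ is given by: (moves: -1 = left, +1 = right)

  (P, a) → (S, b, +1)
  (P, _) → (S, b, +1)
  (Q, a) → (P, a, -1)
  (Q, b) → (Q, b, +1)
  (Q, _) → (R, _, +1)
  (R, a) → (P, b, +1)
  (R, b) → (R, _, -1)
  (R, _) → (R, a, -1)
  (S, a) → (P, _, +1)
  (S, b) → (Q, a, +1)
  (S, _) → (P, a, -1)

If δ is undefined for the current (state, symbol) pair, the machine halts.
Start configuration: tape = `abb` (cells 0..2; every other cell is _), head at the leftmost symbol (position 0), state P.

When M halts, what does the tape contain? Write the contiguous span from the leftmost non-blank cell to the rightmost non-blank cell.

bbb_ba

P | [a]bb___   read a → write b, move +1, go to S
S | b[b]b___   read b → write a, move +1, go to Q
Q | ba[b]___   read b → write b, move +1, go to Q
Q | bab[_]__   read _ → write _, move +1, go to R
R | bab_[_]_   read _ → write a, move -1, go to R
R | bab[_]a_   read _ → write a, move -1, go to R
R | ba[b]aa_   read b → write _, move -1, go to R
R | b[a]_aa_   read a → write b, move +1, go to P
P | bb[_]aa_   read _ → write b, move +1, go to S
S | bbb[a]a_   read a → write _, move +1, go to P
P | bbb_[a]_   read a → write b, move +1, go to S
S | bbb_b[_]   read _ → write a, move -1, go to P
P | bbb_[b]a
The non-blank tape span at halt is bbb_ba.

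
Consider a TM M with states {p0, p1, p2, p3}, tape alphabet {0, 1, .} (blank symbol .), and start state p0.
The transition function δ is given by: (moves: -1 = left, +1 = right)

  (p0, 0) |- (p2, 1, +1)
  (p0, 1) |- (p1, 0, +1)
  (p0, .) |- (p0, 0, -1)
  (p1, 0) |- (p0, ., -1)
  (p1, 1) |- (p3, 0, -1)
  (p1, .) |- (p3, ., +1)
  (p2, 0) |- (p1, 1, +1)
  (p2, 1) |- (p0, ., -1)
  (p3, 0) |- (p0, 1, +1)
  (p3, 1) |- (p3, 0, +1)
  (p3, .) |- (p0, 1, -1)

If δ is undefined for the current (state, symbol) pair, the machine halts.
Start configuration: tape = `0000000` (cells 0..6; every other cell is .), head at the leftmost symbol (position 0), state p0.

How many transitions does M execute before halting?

22

p0 | [0]000000..   read 0 → write 1, move +1, go to p2
p2 | 1[0]00000..   read 0 → write 1, move +1, go to p1
p1 | 11[0]0000..   read 0 → write ., move -1, go to p0
p0 | 1[1].0000..   read 1 → write 0, move +1, go to p1
p1 | 10[.]0000..   read . → write ., move +1, go to p3
p3 | 10.[0]000..   read 0 → write 1, move +1, go to p0
p0 | 10.1[0]00..   read 0 → write 1, move +1, go to p2
p2 | 10.11[0]0..   read 0 → write 1, move +1, go to p1
p1 | 10.111[0]..   read 0 → write ., move -1, go to p0
p0 | 10.11[1]...   read 1 → write 0, move +1, go to p1
p1 | 10.110[.]..   read . → write ., move +1, go to p3
p3 | 10.110.[.].   read . → write 1, move -1, go to p0
p0 | 10.110[.]1.   read . → write 0, move -1, go to p0
p0 | 10.11[0]01.   read 0 → write 1, move +1, go to p2
p2 | 10.111[0]1.   read 0 → write 1, move +1, go to p1
p1 | 10.1111[1].   read 1 → write 0, move -1, go to p3
p3 | 10.111[1]0.   read 1 → write 0, move +1, go to p3
p3 | 10.1110[0].   read 0 → write 1, move +1, go to p0
p0 | 10.11101[.]   read . → write 0, move -1, go to p0
p0 | 10.1110[1]0   read 1 → write 0, move +1, go to p1
p1 | 10.11100[0]   read 0 → write ., move -1, go to p0
p0 | 10.1110[0].   read 0 → write 1, move +1, go to p2
p2 | 10.11101[.]
M halts after 22 transitions.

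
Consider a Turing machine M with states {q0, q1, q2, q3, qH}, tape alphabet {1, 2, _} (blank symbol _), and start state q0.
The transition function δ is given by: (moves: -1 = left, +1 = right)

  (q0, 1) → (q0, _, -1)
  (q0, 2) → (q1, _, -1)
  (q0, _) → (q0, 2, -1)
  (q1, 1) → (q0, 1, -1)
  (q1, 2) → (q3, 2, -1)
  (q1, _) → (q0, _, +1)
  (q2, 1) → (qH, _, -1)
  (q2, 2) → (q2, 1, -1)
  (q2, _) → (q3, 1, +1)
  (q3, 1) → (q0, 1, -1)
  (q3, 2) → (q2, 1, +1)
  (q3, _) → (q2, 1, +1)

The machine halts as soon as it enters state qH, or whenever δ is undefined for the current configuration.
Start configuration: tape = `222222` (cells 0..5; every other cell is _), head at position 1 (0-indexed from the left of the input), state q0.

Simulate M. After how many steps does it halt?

5

state=q0 head=1 tape=__2[2]2222   (q0,2)→(q1,_,-1)
state=q1 head=0 tape=__[2]_2222   (q1,2)→(q3,2,-1)
state=q3 head=-1 tape=_[_]2_2222   (q3,_)→(q2,1,+1)
state=q2 head=0 tape=_1[2]_2222   (q2,2)→(q2,1,-1)
state=q2 head=-1 tape=_[1]1_2222   (q2,1)→(qH,_,-1)
state=qH head=-2 tape=[_]_1_2222
M halts after 5 transitions.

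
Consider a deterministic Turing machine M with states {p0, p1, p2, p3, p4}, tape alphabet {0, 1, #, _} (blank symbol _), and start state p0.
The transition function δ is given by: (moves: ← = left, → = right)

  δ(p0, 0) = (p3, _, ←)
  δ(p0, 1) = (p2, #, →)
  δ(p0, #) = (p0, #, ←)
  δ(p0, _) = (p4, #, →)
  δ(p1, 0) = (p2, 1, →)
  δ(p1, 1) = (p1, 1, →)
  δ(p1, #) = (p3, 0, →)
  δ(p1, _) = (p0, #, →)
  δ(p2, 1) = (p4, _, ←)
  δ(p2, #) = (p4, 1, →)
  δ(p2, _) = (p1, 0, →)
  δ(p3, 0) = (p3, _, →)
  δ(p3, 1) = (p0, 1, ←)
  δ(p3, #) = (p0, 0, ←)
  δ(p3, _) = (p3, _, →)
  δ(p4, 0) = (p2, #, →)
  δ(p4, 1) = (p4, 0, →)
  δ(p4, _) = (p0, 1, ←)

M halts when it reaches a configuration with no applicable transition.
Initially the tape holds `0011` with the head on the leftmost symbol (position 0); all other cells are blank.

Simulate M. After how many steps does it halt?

29

state=p0 head=0 tape=_[0]011_____   (p0,0)→(p3,_,←)
state=p3 head=-1 tape=[_]_011_____   (p3,_)→(p3,_,→)
state=p3 head=0 tape=_[_]011_____   (p3,_)→(p3,_,→)
state=p3 head=1 tape=__[0]11_____   (p3,0)→(p3,_,→)
state=p3 head=2 tape=___[1]1_____   (p3,1)→(p0,1,←)
state=p0 head=1 tape=__[_]11_____   (p0,_)→(p4,#,→)
state=p4 head=2 tape=__#[1]1_____   (p4,1)→(p4,0,→)
state=p4 head=3 tape=__#0[1]_____   (p4,1)→(p4,0,→)
state=p4 head=4 tape=__#00[_]____   (p4,_)→(p0,1,←)
state=p0 head=3 tape=__#0[0]1____   (p0,0)→(p3,_,←)
state=p3 head=2 tape=__#[0]_1____   (p3,0)→(p3,_,→)
state=p3 head=3 tape=__#_[_]1____   (p3,_)→(p3,_,→)
state=p3 head=4 tape=__#__[1]____   (p3,1)→(p0,1,←)
state=p0 head=3 tape=__#_[_]1____   (p0,_)→(p4,#,→)
state=p4 head=4 tape=__#_#[1]____   (p4,1)→(p4,0,→)
state=p4 head=5 tape=__#_#0[_]___   (p4,_)→(p0,1,←)
state=p0 head=4 tape=__#_#[0]1___   (p0,0)→(p3,_,←)
state=p3 head=3 tape=__#_[#]_1___   (p3,#)→(p0,0,←)
state=p0 head=2 tape=__#[_]0_1___   (p0,_)→(p4,#,→)
state=p4 head=3 tape=__##[0]_1___   (p4,0)→(p2,#,→)
state=p2 head=4 tape=__###[_]1___   (p2,_)→(p1,0,→)
state=p1 head=5 tape=__###0[1]___   (p1,1)→(p1,1,→)
state=p1 head=6 tape=__###01[_]__   (p1,_)→(p0,#,→)
state=p0 head=7 tape=__###01#[_]_   (p0,_)→(p4,#,→)
state=p4 head=8 tape=__###01##[_]   (p4,_)→(p0,1,←)
state=p0 head=7 tape=__###01#[#]1   (p0,#)→(p0,#,←)
state=p0 head=6 tape=__###01[#]#1   (p0,#)→(p0,#,←)
state=p0 head=5 tape=__###0[1]##1   (p0,1)→(p2,#,→)
state=p2 head=6 tape=__###0#[#]#1   (p2,#)→(p4,1,→)
state=p4 head=7 tape=__###0#1[#]1
M halts after 29 transitions.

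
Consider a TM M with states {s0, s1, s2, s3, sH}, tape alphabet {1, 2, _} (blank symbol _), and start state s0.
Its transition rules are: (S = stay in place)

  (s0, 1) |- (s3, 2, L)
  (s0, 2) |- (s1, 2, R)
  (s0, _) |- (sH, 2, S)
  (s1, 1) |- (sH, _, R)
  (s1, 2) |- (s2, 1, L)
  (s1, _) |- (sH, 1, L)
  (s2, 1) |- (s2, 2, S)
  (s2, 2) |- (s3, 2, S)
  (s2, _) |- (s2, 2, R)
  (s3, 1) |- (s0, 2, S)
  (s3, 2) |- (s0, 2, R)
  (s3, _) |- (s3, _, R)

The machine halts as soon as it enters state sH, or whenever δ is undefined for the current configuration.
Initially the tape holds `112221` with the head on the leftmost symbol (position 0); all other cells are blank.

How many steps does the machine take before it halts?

s0 | _[1]12221_   read 1 → write 2, move L, go to s3
s3 | [_]212221_   read _ → write _, move R, go to s3
s3 | _[2]12221_   read 2 → write 2, move R, go to s0
s0 | _2[1]2221_   read 1 → write 2, move L, go to s3
s3 | _[2]22221_   read 2 → write 2, move R, go to s0
s0 | _2[2]2221_   read 2 → write 2, move R, go to s1
s1 | _22[2]221_   read 2 → write 1, move L, go to s2
s2 | _2[2]1221_   read 2 → write 2, move S, go to s3
s3 | _2[2]1221_   read 2 → write 2, move R, go to s0
s0 | _22[1]221_   read 1 → write 2, move L, go to s3
s3 | _2[2]2221_   read 2 → write 2, move R, go to s0
s0 | _22[2]221_   read 2 → write 2, move R, go to s1
s1 | _222[2]21_   read 2 → write 1, move L, go to s2
s2 | _22[2]121_   read 2 → write 2, move S, go to s3
s3 | _22[2]121_   read 2 → write 2, move R, go to s0
s0 | _222[1]21_   read 1 → write 2, move L, go to s3
s3 | _22[2]221_   read 2 → write 2, move R, go to s0
s0 | _222[2]21_   read 2 → write 2, move R, go to s1
s1 | _2222[2]1_   read 2 → write 1, move L, go to s2
s2 | _222[2]11_   read 2 → write 2, move S, go to s3
s3 | _222[2]11_   read 2 → write 2, move R, go to s0
s0 | _2222[1]1_   read 1 → write 2, move L, go to s3
s3 | _222[2]21_   read 2 → write 2, move R, go to s0
s0 | _2222[2]1_   read 2 → write 2, move R, go to s1
s1 | _22222[1]_   read 1 → write _, move R, go to sH
sH | _22222_[_]
M halts after 25 transitions.

25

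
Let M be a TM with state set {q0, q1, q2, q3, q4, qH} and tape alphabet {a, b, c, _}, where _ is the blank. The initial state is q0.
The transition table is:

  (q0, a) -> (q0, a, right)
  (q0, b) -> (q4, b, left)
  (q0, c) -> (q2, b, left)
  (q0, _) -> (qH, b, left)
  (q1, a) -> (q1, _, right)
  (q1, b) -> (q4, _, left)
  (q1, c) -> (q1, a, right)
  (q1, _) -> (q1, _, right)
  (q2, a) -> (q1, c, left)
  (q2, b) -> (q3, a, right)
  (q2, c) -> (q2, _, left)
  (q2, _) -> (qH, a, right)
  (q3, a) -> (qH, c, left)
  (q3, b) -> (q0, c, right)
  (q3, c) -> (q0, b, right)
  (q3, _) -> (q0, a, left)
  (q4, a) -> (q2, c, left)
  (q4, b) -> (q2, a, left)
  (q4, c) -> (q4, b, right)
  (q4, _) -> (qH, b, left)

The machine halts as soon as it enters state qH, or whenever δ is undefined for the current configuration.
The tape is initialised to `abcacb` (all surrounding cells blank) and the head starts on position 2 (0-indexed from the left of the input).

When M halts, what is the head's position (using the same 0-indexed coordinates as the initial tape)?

3

state=q0 head=2 tape=ab[c]acb   (q0,c)→(q2,b,left)
state=q2 head=1 tape=a[b]bacb   (q2,b)→(q3,a,right)
state=q3 head=2 tape=aa[b]acb   (q3,b)→(q0,c,right)
state=q0 head=3 tape=aac[a]cb   (q0,a)→(q0,a,right)
state=q0 head=4 tape=aaca[c]b   (q0,c)→(q2,b,left)
state=q2 head=3 tape=aac[a]bb   (q2,a)→(q1,c,left)
state=q1 head=2 tape=aa[c]cbb   (q1,c)→(q1,a,right)
state=q1 head=3 tape=aaa[c]bb   (q1,c)→(q1,a,right)
state=q1 head=4 tape=aaaa[b]b   (q1,b)→(q4,_,left)
state=q4 head=3 tape=aaa[a]_b   (q4,a)→(q2,c,left)
state=q2 head=2 tape=aa[a]c_b   (q2,a)→(q1,c,left)
state=q1 head=1 tape=a[a]cc_b   (q1,a)→(q1,_,right)
state=q1 head=2 tape=a_[c]c_b   (q1,c)→(q1,a,right)
state=q1 head=3 tape=a_a[c]_b   (q1,c)→(q1,a,right)
state=q1 head=4 tape=a_aa[_]b   (q1,_)→(q1,_,right)
state=q1 head=5 tape=a_aa_[b]   (q1,b)→(q4,_,left)
state=q4 head=4 tape=a_aa[_]_   (q4,_)→(qH,b,left)
state=qH head=3 tape=a_a[a]b_
At halt the head is at cell 3.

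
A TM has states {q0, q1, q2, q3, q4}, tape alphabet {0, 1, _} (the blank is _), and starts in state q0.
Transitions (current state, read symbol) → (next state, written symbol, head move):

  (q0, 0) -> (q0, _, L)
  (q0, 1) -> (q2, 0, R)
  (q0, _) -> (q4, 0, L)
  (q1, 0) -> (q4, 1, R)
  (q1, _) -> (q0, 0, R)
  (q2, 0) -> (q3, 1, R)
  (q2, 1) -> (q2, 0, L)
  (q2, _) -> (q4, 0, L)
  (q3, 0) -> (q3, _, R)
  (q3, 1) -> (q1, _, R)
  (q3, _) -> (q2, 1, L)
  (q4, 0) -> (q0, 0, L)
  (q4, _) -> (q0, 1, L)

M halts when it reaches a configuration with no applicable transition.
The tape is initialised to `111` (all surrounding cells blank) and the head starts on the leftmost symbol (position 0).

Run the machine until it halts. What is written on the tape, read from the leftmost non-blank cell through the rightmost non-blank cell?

q0 | [1]11___   read 1 → write 0, move R, go to q2
q2 | 0[1]1___   read 1 → write 0, move L, go to q2
q2 | [0]01___   read 0 → write 1, move R, go to q3
q3 | 1[0]1___   read 0 → write _, move R, go to q3
q3 | 1_[1]___   read 1 → write _, move R, go to q1
q1 | 1__[_]__   read _ → write 0, move R, go to q0
q0 | 1__0[_]_   read _ → write 0, move L, go to q4
q4 | 1__[0]0_   read 0 → write 0, move L, go to q0
q0 | 1_[_]00_   read _ → write 0, move L, go to q4
q4 | 1[_]000_   read _ → write 1, move L, go to q0
q0 | [1]1000_   read 1 → write 0, move R, go to q2
q2 | 0[1]000_   read 1 → write 0, move L, go to q2
q2 | [0]0000_   read 0 → write 1, move R, go to q3
q3 | 1[0]000_   read 0 → write _, move R, go to q3
q3 | 1_[0]00_   read 0 → write _, move R, go to q3
q3 | 1__[0]0_   read 0 → write _, move R, go to q3
q3 | 1___[0]_   read 0 → write _, move R, go to q3
q3 | 1____[_]   read _ → write 1, move L, go to q2
q2 | 1___[_]1   read _ → write 0, move L, go to q4
q4 | 1__[_]01   read _ → write 1, move L, go to q0
q0 | 1_[_]101   read _ → write 0, move L, go to q4
q4 | 1[_]0101   read _ → write 1, move L, go to q0
q0 | [1]10101   read 1 → write 0, move R, go to q2
q2 | 0[1]0101   read 1 → write 0, move L, go to q2
q2 | [0]00101   read 0 → write 1, move R, go to q3
q3 | 1[0]0101   read 0 → write _, move R, go to q3
q3 | 1_[0]101   read 0 → write _, move R, go to q3
q3 | 1__[1]01   read 1 → write _, move R, go to q1
q1 | 1___[0]1   read 0 → write 1, move R, go to q4
q4 | 1___1[1]
The non-blank tape span at halt is 1___11.

1___11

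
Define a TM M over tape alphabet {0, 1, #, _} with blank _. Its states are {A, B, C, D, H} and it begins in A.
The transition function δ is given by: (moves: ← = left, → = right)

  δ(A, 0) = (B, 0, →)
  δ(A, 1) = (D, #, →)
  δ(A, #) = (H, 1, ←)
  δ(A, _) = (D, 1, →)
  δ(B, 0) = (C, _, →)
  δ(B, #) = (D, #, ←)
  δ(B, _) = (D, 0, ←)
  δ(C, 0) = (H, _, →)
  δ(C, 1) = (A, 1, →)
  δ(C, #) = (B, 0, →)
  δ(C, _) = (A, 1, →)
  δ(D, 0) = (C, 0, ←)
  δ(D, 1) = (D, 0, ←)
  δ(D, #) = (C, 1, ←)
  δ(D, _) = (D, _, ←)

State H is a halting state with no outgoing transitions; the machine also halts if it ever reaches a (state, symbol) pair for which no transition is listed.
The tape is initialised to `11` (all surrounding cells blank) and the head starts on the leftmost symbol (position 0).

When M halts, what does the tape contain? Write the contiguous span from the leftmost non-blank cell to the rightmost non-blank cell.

A | _[1]1___   read 1 → write #, move →, go to D
D | _#[1]___   read 1 → write 0, move ←, go to D
D | _[#]0___   read # → write 1, move ←, go to C
C | [_]10___   read _ → write 1, move →, go to A
A | 1[1]0___   read 1 → write #, move →, go to D
D | 1#[0]___   read 0 → write 0, move ←, go to C
C | 1[#]0___   read # → write 0, move →, go to B
B | 10[0]___   read 0 → write _, move →, go to C
C | 10_[_]__   read _ → write 1, move →, go to A
A | 10_1[_]_   read _ → write 1, move →, go to D
D | 10_11[_]   read _ → write _, move ←, go to D
D | 10_1[1]_   read 1 → write 0, move ←, go to D
D | 10_[1]0_   read 1 → write 0, move ←, go to D
D | 10[_]00_   read _ → write _, move ←, go to D
D | 1[0]_00_   read 0 → write 0, move ←, go to C
C | [1]0_00_   read 1 → write 1, move →, go to A
A | 1[0]_00_   read 0 → write 0, move →, go to B
B | 10[_]00_   read _ → write 0, move ←, go to D
D | 1[0]000_   read 0 → write 0, move ←, go to C
C | [1]0000_   read 1 → write 1, move →, go to A
A | 1[0]000_   read 0 → write 0, move →, go to B
B | 10[0]00_   read 0 → write _, move →, go to C
C | 10_[0]0_   read 0 → write _, move →, go to H
H | 10__[0]_
The non-blank tape span at halt is 10__0.

10__0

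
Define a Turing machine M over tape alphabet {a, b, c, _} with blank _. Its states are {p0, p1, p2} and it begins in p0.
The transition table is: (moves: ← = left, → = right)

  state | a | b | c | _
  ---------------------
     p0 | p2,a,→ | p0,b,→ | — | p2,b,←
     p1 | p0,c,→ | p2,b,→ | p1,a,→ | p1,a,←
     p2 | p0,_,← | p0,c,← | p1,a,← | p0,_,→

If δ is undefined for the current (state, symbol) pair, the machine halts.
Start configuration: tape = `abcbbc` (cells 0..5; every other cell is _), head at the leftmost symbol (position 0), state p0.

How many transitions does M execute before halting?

state=p0 head=0 tape=[a]bcbbc___   (p0,a)→(p2,a,→)
state=p2 head=1 tape=a[b]cbbc___   (p2,b)→(p0,c,←)
state=p0 head=0 tape=[a]ccbbc___   (p0,a)→(p2,a,→)
state=p2 head=1 tape=a[c]cbbc___   (p2,c)→(p1,a,←)
state=p1 head=0 tape=[a]acbbc___   (p1,a)→(p0,c,→)
state=p0 head=1 tape=c[a]cbbc___   (p0,a)→(p2,a,→)
state=p2 head=2 tape=ca[c]bbc___   (p2,c)→(p1,a,←)
state=p1 head=1 tape=c[a]abbc___   (p1,a)→(p0,c,→)
state=p0 head=2 tape=cc[a]bbc___   (p0,a)→(p2,a,→)
state=p2 head=3 tape=cca[b]bc___   (p2,b)→(p0,c,←)
state=p0 head=2 tape=cc[a]cbc___   (p0,a)→(p2,a,→)
state=p2 head=3 tape=cca[c]bc___   (p2,c)→(p1,a,←)
state=p1 head=2 tape=cc[a]abc___   (p1,a)→(p0,c,→)
state=p0 head=3 tape=ccc[a]bc___   (p0,a)→(p2,a,→)
state=p2 head=4 tape=ccca[b]c___   (p2,b)→(p0,c,←)
state=p0 head=3 tape=ccc[a]cc___   (p0,a)→(p2,a,→)
state=p2 head=4 tape=ccca[c]c___   (p2,c)→(p1,a,←)
state=p1 head=3 tape=ccc[a]ac___   (p1,a)→(p0,c,→)
state=p0 head=4 tape=cccc[a]c___   (p0,a)→(p2,a,→)
state=p2 head=5 tape=cccca[c]___   (p2,c)→(p1,a,←)
state=p1 head=4 tape=cccc[a]a___   (p1,a)→(p0,c,→)
state=p0 head=5 tape=ccccc[a]___   (p0,a)→(p2,a,→)
state=p2 head=6 tape=ccccca[_]__   (p2,_)→(p0,_,→)
state=p0 head=7 tape=ccccca_[_]_   (p0,_)→(p2,b,←)
state=p2 head=6 tape=ccccca[_]b_   (p2,_)→(p0,_,→)
state=p0 head=7 tape=ccccca_[b]_   (p0,b)→(p0,b,→)
state=p0 head=8 tape=ccccca_b[_]   (p0,_)→(p2,b,←)
state=p2 head=7 tape=ccccca_[b]b   (p2,b)→(p0,c,←)
state=p0 head=6 tape=ccccca[_]cb   (p0,_)→(p2,b,←)
state=p2 head=5 tape=ccccc[a]bcb   (p2,a)→(p0,_,←)
state=p0 head=4 tape=cccc[c]_bcb
M halts after 30 transitions.

30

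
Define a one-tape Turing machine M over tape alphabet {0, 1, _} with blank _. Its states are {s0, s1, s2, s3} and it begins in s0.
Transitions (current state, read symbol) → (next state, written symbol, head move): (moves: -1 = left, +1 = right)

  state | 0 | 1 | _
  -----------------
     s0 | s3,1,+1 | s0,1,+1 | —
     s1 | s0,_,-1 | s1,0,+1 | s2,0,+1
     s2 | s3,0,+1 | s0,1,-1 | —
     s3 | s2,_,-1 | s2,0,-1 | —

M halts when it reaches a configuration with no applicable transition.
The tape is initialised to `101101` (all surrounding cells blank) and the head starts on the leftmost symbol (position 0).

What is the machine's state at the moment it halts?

s0

s0 | [1]01101   read 1 → write 1, move +1, go to s0
s0 | 1[0]1101   read 0 → write 1, move +1, go to s3
s3 | 11[1]101   read 1 → write 0, move -1, go to s2
s2 | 1[1]0101   read 1 → write 1, move -1, go to s0
s0 | [1]10101   read 1 → write 1, move +1, go to s0
s0 | 1[1]0101   read 1 → write 1, move +1, go to s0
s0 | 11[0]101   read 0 → write 1, move +1, go to s3
s3 | 111[1]01   read 1 → write 0, move -1, go to s2
s2 | 11[1]001   read 1 → write 1, move -1, go to s0
s0 | 1[1]1001   read 1 → write 1, move +1, go to s0
s0 | 11[1]001   read 1 → write 1, move +1, go to s0
s0 | 111[0]01   read 0 → write 1, move +1, go to s3
s3 | 1111[0]1   read 0 → write _, move -1, go to s2
s2 | 111[1]_1   read 1 → write 1, move -1, go to s0
s0 | 11[1]1_1   read 1 → write 1, move +1, go to s0
s0 | 111[1]_1   read 1 → write 1, move +1, go to s0
s0 | 1111[_]1
No transition is defined for (s0, _); M halts in state s0.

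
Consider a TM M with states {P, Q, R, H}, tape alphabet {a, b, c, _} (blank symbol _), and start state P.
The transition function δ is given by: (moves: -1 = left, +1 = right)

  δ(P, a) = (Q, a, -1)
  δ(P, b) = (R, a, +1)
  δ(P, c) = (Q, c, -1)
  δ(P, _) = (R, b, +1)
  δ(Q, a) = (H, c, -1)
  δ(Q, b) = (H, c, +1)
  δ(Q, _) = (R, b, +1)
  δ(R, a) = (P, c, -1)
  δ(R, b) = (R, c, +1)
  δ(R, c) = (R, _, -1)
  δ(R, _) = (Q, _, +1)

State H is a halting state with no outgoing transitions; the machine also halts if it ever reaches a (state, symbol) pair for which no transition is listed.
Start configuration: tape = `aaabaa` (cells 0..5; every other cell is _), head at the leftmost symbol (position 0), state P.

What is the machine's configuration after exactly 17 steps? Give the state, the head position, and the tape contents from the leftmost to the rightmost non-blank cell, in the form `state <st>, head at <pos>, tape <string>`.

state R, head at -1, tape cb__abaa

P | __[a]aabaa   read a → write a, move -1, go to Q
Q | _[_]aaabaa   read _ → write b, move +1, go to R
R | _b[a]aabaa   read a → write c, move -1, go to P
P | _[b]caabaa   read b → write a, move +1, go to R
R | _a[c]aabaa   read c → write _, move -1, go to R
R | _[a]_aabaa   read a → write c, move -1, go to P
P | [_]c_aabaa   read _ → write b, move +1, go to R
R | b[c]_aabaa   read c → write _, move -1, go to R
R | [b]__aabaa   read b → write c, move +1, go to R
R | c[_]_aabaa   read _ → write _, move +1, go to Q
Q | c_[_]aabaa   read _ → write b, move +1, go to R
R | c_b[a]abaa   read a → write c, move -1, go to P
P | c_[b]cabaa   read b → write a, move +1, go to R
R | c_a[c]abaa   read c → write _, move -1, go to R
R | c_[a]_abaa   read a → write c, move -1, go to P
P | c[_]c_abaa   read _ → write b, move +1, go to R
R | cb[c]_abaa   read c → write _, move -1, go to R
R | c[b]__abaa
After 17 steps: state R, head at -1, tape cb__abaa.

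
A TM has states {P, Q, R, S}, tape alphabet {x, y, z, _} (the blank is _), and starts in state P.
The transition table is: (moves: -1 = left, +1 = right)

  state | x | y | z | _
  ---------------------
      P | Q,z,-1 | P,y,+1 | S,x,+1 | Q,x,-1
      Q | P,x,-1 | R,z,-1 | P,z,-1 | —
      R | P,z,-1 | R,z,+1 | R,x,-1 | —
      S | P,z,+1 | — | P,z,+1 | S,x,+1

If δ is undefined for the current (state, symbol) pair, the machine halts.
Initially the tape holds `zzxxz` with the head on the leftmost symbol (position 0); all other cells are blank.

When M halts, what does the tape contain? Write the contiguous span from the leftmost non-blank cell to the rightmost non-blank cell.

P | _[z]zxxz   read z → write x, move +1, go to S
S | _x[z]xxz   read z → write z, move +1, go to P
P | _xz[x]xz   read x → write z, move -1, go to Q
Q | _x[z]zxz   read z → write z, move -1, go to P
P | _[x]zzxz   read x → write z, move -1, go to Q
Q | [_]zzzxz
The non-blank tape span at halt is zzzxz.

zzzxz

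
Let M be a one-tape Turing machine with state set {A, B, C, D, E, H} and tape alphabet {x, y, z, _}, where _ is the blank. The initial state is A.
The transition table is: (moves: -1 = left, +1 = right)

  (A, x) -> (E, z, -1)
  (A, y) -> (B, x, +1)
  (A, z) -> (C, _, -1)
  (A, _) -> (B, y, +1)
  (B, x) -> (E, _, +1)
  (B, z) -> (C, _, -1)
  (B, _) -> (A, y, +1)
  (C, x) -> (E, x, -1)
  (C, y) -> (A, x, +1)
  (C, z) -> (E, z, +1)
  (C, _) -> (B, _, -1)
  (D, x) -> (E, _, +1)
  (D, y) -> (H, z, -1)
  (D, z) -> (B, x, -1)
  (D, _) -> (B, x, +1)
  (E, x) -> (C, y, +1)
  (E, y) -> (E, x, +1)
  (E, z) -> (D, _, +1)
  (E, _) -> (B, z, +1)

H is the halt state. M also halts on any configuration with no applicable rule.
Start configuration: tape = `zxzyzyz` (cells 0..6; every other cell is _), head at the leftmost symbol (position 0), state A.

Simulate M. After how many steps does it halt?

state=A head=0 tape=__[z]xzyzyz   (A,z)→(C,_,-1)
state=C head=-1 tape=_[_]_xzyzyz   (C,_)→(B,_,-1)
state=B head=-2 tape=[_]__xzyzyz   (B,_)→(A,y,+1)
state=A head=-1 tape=y[_]_xzyzyz   (A,_)→(B,y,+1)
state=B head=0 tape=yy[_]xzyzyz   (B,_)→(A,y,+1)
state=A head=1 tape=yyy[x]zyzyz   (A,x)→(E,z,-1)
state=E head=0 tape=yy[y]zzyzyz   (E,y)→(E,x,+1)
state=E head=1 tape=yyx[z]zyzyz   (E,z)→(D,_,+1)
state=D head=2 tape=yyx_[z]yzyz   (D,z)→(B,x,-1)
state=B head=1 tape=yyx[_]xyzyz   (B,_)→(A,y,+1)
state=A head=2 tape=yyxy[x]yzyz   (A,x)→(E,z,-1)
state=E head=1 tape=yyx[y]zyzyz   (E,y)→(E,x,+1)
state=E head=2 tape=yyxx[z]yzyz   (E,z)→(D,_,+1)
state=D head=3 tape=yyxx_[y]zyz   (D,y)→(H,z,-1)
state=H head=2 tape=yyxx[_]zzyz
M halts after 14 transitions.

14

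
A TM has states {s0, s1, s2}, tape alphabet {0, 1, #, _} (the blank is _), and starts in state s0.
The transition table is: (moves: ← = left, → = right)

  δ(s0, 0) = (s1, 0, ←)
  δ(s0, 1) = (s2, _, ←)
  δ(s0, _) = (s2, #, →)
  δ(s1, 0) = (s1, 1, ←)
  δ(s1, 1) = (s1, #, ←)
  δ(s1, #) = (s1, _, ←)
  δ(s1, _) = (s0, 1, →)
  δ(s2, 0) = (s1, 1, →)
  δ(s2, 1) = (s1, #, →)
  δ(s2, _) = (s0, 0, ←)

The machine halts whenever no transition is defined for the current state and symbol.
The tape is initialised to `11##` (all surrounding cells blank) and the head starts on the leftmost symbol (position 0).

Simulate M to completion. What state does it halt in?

s0

s0 | __[1]1##   read 1 → write _, move ←, go to s2
s2 | _[_]_1##   read _ → write 0, move ←, go to s0
s0 | [_]0_1##   read _ → write #, move →, go to s2
s2 | #[0]_1##   read 0 → write 1, move →, go to s1
s1 | #1[_]1##   read _ → write 1, move →, go to s0
s0 | #11[1]##   read 1 → write _, move ←, go to s2
s2 | #1[1]_##   read 1 → write #, move →, go to s1
s1 | #1#[_]##   read _ → write 1, move →, go to s0
s0 | #1#1[#]#
No transition is defined for (s0, #); M halts in state s0.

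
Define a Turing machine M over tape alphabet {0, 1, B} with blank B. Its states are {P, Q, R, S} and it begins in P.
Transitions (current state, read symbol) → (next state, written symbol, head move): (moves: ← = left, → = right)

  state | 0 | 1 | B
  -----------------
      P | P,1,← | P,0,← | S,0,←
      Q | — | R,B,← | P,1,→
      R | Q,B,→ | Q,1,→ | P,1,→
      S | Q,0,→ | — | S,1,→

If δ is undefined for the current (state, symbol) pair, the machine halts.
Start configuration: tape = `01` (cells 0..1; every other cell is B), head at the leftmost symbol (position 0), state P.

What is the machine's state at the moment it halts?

S

state=P head=0 tape=BB[0]1   (P,0)→(P,1,←)
state=P head=-1 tape=B[B]11   (P,B)→(S,0,←)
state=S head=-2 tape=[B]011   (S,B)→(S,1,→)
state=S head=-1 tape=1[0]11   (S,0)→(Q,0,→)
state=Q head=0 tape=10[1]1   (Q,1)→(R,B,←)
state=R head=-1 tape=1[0]B1   (R,0)→(Q,B,→)
state=Q head=0 tape=1B[B]1   (Q,B)→(P,1,→)
state=P head=1 tape=1B1[1]   (P,1)→(P,0,←)
state=P head=0 tape=1B[1]0   (P,1)→(P,0,←)
state=P head=-1 tape=1[B]00   (P,B)→(S,0,←)
state=S head=-2 tape=[1]000
No transition is defined for (S, 1); M halts in state S.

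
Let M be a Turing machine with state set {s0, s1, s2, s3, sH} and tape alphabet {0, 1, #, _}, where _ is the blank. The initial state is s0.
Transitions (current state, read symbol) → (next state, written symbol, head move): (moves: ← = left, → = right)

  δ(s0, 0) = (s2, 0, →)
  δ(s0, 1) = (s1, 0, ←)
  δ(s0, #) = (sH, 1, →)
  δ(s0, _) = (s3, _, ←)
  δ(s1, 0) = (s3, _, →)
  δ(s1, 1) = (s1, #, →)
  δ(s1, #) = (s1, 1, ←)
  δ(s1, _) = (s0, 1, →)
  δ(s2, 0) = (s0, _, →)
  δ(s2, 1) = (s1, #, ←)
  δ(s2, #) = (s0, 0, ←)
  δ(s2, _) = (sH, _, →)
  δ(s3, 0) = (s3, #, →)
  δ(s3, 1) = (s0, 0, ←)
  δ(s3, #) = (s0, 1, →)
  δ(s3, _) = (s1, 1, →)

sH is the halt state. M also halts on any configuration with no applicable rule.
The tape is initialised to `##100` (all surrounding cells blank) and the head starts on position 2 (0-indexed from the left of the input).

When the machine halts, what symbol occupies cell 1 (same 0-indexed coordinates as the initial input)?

0

state=s0 head=2 tape=___##[1]00   (s0,1)→(s1,0,←)
state=s1 head=1 tape=___#[#]000   (s1,#)→(s1,1,←)
state=s1 head=0 tape=___[#]1000   (s1,#)→(s1,1,←)
state=s1 head=-1 tape=__[_]11000   (s1,_)→(s0,1,→)
state=s0 head=0 tape=__1[1]1000   (s0,1)→(s1,0,←)
state=s1 head=-1 tape=__[1]01000   (s1,1)→(s1,#,→)
state=s1 head=0 tape=__#[0]1000   (s1,0)→(s3,_,→)
state=s3 head=1 tape=__#_[1]000   (s3,1)→(s0,0,←)
state=s0 head=0 tape=__#[_]0000   (s0,_)→(s3,_,←)
state=s3 head=-1 tape=__[#]_0000   (s3,#)→(s0,1,→)
state=s0 head=0 tape=__1[_]0000   (s0,_)→(s3,_,←)
state=s3 head=-1 tape=__[1]_0000   (s3,1)→(s0,0,←)
state=s0 head=-2 tape=_[_]0_0000   (s0,_)→(s3,_,←)
state=s3 head=-3 tape=[_]_0_0000   (s3,_)→(s1,1,→)
state=s1 head=-2 tape=1[_]0_0000   (s1,_)→(s0,1,→)
state=s0 head=-1 tape=11[0]_0000   (s0,0)→(s2,0,→)
state=s2 head=0 tape=110[_]0000   (s2,_)→(sH,_,→)
state=sH head=1 tape=110_[0]000
Cell 1 holds 0 when M halts.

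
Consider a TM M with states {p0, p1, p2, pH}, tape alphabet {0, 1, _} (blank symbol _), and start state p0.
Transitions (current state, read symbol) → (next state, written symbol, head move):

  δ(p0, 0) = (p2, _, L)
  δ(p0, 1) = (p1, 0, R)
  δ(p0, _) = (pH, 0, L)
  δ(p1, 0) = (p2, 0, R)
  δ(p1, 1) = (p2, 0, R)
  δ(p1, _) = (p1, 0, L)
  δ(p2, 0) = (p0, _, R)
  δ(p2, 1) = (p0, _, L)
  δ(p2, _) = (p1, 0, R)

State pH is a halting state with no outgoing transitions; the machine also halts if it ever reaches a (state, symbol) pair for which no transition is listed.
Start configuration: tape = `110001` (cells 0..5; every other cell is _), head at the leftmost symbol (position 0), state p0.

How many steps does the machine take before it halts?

18

state=p0 head=0 tape=[1]10001__   (p0,1)→(p1,0,R)
state=p1 head=1 tape=0[1]0001__   (p1,1)→(p2,0,R)
state=p2 head=2 tape=00[0]001__   (p2,0)→(p0,_,R)
state=p0 head=3 tape=00_[0]01__   (p0,0)→(p2,_,L)
state=p2 head=2 tape=00[_]_01__   (p2,_)→(p1,0,R)
state=p1 head=3 tape=000[_]01__   (p1,_)→(p1,0,L)
state=p1 head=2 tape=00[0]001__   (p1,0)→(p2,0,R)
state=p2 head=3 tape=000[0]01__   (p2,0)→(p0,_,R)
state=p0 head=4 tape=000_[0]1__   (p0,0)→(p2,_,L)
state=p2 head=3 tape=000[_]_1__   (p2,_)→(p1,0,R)
state=p1 head=4 tape=0000[_]1__   (p1,_)→(p1,0,L)
state=p1 head=3 tape=000[0]01__   (p1,0)→(p2,0,R)
state=p2 head=4 tape=0000[0]1__   (p2,0)→(p0,_,R)
state=p0 head=5 tape=0000_[1]__   (p0,1)→(p1,0,R)
state=p1 head=6 tape=0000_0[_]_   (p1,_)→(p1,0,L)
state=p1 head=5 tape=0000_[0]0_   (p1,0)→(p2,0,R)
state=p2 head=6 tape=0000_0[0]_   (p2,0)→(p0,_,R)
state=p0 head=7 tape=0000_0_[_]   (p0,_)→(pH,0,L)
state=pH head=6 tape=0000_0[_]0
M halts after 18 transitions.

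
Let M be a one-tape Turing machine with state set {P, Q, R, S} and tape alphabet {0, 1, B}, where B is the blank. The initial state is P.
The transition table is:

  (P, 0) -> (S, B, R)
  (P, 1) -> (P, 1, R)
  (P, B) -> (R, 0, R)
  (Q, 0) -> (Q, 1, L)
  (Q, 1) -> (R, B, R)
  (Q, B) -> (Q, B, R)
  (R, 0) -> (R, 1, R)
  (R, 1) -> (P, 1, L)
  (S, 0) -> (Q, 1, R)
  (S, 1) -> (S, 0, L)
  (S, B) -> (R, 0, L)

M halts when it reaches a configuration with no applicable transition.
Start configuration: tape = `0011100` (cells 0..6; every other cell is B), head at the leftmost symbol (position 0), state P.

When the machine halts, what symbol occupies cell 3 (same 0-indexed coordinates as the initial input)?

0

state=P head=0 tape=B[0]011100   (P,0)→(S,B,R)
state=S head=1 tape=BB[0]11100   (S,0)→(Q,1,R)
state=Q head=2 tape=BB1[1]1100   (Q,1)→(R,B,R)
state=R head=3 tape=BB1B[1]100   (R,1)→(P,1,L)
state=P head=2 tape=BB1[B]1100   (P,B)→(R,0,R)
state=R head=3 tape=BB10[1]100   (R,1)→(P,1,L)
state=P head=2 tape=BB1[0]1100   (P,0)→(S,B,R)
state=S head=3 tape=BB1B[1]100   (S,1)→(S,0,L)
state=S head=2 tape=BB1[B]0100   (S,B)→(R,0,L)
state=R head=1 tape=BB[1]00100   (R,1)→(P,1,L)
state=P head=0 tape=B[B]100100   (P,B)→(R,0,R)
state=R head=1 tape=B0[1]00100   (R,1)→(P,1,L)
state=P head=0 tape=B[0]100100   (P,0)→(S,B,R)
state=S head=1 tape=BB[1]00100   (S,1)→(S,0,L)
state=S head=0 tape=B[B]000100   (S,B)→(R,0,L)
state=R head=-1 tape=[B]0000100
Cell 3 holds 0 when M halts.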